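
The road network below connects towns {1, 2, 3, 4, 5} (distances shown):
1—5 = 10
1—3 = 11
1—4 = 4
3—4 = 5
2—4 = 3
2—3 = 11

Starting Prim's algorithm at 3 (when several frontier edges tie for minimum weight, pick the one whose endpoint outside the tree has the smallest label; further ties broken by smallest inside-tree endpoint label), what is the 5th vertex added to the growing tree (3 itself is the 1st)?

5

Prim's algorithm from 3:
Step 1: cheapest edge leaving the tree is 3—4 (5); add 4.
Step 2: cheapest edge leaving the tree is 2—4 (3); add 2.
Step 3: cheapest edge leaving the tree is 1—4 (4); add 1.
Step 4: cheapest edge leaving the tree is 1—5 (10); add 5.
Vertex order: 3, 4, 2, 1, 5. The 5th vertex is 5.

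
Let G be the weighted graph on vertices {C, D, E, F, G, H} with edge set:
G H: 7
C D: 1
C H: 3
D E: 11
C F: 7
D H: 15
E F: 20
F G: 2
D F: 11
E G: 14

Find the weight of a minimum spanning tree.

24

Sort edges by weight, then run Kruskal:
C D (1): add. Components now {C,D} {E} {F} {G} {H}
F G (2): add. Components now {C,D} {E} {F,G} {H}
C H (3): add. Components now {C,D,H} {E} {F,G}
C F (7): add. Components now {C,D,F,G,H} {E}
G H (7): skip — G and H already connected.
D E (11): add. Components now {C,D,E,F,G,H}
MST edges: C D, F G, C H, C F, D E; total weight 1+2+3+7+11 = 24.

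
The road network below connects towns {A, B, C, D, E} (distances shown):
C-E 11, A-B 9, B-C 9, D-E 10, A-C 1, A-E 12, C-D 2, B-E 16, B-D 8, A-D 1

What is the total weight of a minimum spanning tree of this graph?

Grow the tree from D using Prim:
Step 1: cheapest edge leaving the tree is A-D (1); add A.
Step 2: cheapest edge leaving the tree is A-C (1); add C.
Step 3: cheapest edge leaving the tree is B-D (8); add B.
Step 4: cheapest edge leaving the tree is D-E (10); add E.
MST edges: A-D, A-C, B-D, D-E; total weight 1+1+8+10 = 20.

20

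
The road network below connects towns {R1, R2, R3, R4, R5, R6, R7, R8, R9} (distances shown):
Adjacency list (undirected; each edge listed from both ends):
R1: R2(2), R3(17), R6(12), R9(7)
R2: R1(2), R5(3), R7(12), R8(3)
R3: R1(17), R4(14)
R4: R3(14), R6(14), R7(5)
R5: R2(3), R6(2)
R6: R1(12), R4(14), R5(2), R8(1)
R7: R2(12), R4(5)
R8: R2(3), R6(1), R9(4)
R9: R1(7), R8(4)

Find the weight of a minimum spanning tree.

43

Kruskal: consider edges lightest-first.
R6 R8 (1): add — endpoints in different components.
R1 R2 (2): add — endpoints in different components.
R5 R6 (2): add — endpoints in different components.
R2 R5 (3): add — endpoints in different components.
R2 R8 (3): skip — R2 and R8 already connected.
R8 R9 (4): add — endpoints in different components.
R4 R7 (5): add — endpoints in different components.
R1 R9 (7): skip — R1 and R9 already connected.
R1 R6 (12): skip — R6 and R1 already connected.
R2 R7 (12): add — endpoints in different components.
R3 R4 (14): add — endpoints in different components.
MST edges: R6 R8, R1 R2, R5 R6, R2 R5, R8 R9, R4 R7, R2 R7, R3 R4; total weight 1+2+2+3+4+5+12+14 = 43.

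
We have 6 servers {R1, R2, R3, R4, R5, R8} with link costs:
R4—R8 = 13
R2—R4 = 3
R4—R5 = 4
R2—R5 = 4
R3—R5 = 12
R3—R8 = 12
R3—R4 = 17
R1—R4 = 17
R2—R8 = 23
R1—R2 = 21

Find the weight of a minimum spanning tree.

Sort edges by weight, then run Kruskal:
R2—R4 (3): add — endpoints in different components.
R2—R5 (4): add — endpoints in different components.
R4—R5 (4): skip — R5 and R4 already connected.
R3—R5 (12): add — endpoints in different components.
R3—R8 (12): add — endpoints in different components.
R4—R8 (13): skip — R8 and R4 already connected.
R1—R4 (17): add — endpoints in different components.
MST edges: R2—R4, R2—R5, R3—R5, R3—R8, R1—R4; total weight 3+4+12+12+17 = 48.

48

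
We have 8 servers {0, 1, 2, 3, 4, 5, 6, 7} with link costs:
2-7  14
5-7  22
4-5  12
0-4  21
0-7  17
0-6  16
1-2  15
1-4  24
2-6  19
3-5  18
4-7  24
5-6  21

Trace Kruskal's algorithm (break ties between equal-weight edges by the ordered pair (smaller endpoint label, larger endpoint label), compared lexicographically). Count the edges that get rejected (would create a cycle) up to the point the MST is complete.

Kruskal: consider edges lightest-first.
4-5 (12): add — endpoints in different components.
2-7 (14): add — endpoints in different components.
1-2 (15): add — endpoints in different components.
0-6 (16): add — endpoints in different components.
0-7 (17): add — endpoints in different components.
3-5 (18): add — endpoints in different components.
2-6 (19): skip — 2 and 6 already connected.
0-4 (21): add — endpoints in different components.
Edges rejected before the tree was complete: 1.

1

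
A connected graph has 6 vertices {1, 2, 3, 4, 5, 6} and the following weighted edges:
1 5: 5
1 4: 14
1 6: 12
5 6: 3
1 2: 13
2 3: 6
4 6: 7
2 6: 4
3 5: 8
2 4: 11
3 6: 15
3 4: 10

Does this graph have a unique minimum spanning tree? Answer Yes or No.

Kruskal's algorithm — process edges by increasing weight (ties by edge label):
5 6 (3): add. Components now {1} {2} {3} {4} {5,6}
2 6 (4): add. Components now {1} {2,5,6} {3} {4}
1 5 (5): add. Components now {1,2,5,6} {3} {4}
2 3 (6): add. Components now {1,2,3,5,6} {4}
4 6 (7): add. Components now {1,2,3,4,5,6}
Every non-tree edge has weight strictly greater than the heaviest edge on the tree path between its endpoints, so the MST is unique.

Yes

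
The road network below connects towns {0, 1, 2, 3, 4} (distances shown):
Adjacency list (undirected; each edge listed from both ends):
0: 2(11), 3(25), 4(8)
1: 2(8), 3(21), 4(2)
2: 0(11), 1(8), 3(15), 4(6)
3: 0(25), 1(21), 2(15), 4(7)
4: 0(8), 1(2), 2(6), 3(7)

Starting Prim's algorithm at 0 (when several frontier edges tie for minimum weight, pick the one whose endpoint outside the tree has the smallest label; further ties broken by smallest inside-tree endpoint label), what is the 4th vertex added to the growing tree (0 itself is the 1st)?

Grow the tree from 0 using Prim:
Step 1: frontier [0 4 8, 0 2 11, 0 3 25] → take 0 4 (8); add 4.
Step 2: frontier [0 2 11, 0 3 25, 1 4 2, 2 4 6, 3 4 7] → take 1 4 (2); add 1.
Step 3: frontier [0 2 11, 0 3 25, 1 2 8, 1 3 21, 2 4 6, 3 4 7] → take 2 4 (6); add 2.
Step 4: frontier [0 3 25, 1 3 21, 2 3 15, 3 4 7] → take 3 4 (7); add 3.
Vertex order: 0, 4, 1, 2, 3. The 4th vertex is 2.

2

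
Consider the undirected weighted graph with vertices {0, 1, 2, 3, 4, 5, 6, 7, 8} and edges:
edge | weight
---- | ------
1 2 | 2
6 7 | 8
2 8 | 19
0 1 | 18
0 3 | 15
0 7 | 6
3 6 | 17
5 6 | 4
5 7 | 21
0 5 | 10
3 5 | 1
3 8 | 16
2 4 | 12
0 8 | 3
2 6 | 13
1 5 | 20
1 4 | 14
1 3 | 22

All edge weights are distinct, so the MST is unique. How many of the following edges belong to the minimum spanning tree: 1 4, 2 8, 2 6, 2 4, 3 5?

3

Kruskal: consider edges lightest-first.
3 5 (1): add — endpoints in different components.
1 2 (2): add — endpoints in different components.
0 8 (3): add — endpoints in different components.
5 6 (4): add — endpoints in different components.
0 7 (6): add — endpoints in different components.
6 7 (8): add — endpoints in different components.
0 5 (10): skip — 0 and 5 already connected.
2 4 (12): add — endpoints in different components.
2 6 (13): add — endpoints in different components.
MST edge set: {3 5, 1 2, 0 8, 5 6, 0 7, 6 7, 2 4, 2 6}.
Of the listed edges, {2 6, 2 4, 3 5} are in the MST → 3.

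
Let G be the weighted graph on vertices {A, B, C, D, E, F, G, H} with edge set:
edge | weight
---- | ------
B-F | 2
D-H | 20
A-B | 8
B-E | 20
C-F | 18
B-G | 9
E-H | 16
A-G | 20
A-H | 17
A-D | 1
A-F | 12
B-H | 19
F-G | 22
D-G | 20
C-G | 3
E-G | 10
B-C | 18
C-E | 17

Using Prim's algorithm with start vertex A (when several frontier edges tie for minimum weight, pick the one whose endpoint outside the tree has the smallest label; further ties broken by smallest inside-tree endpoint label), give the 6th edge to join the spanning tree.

E-G

Grow the tree from A using Prim:
Step 1: cheapest edge leaving the tree is A-D (1); add D.
Step 2: cheapest edge leaving the tree is A-B (8); add B.
Step 3: cheapest edge leaving the tree is B-F (2); add F.
Step 4: cheapest edge leaving the tree is B-G (9); add G.
Step 5: cheapest edge leaving the tree is C-G (3); add C.
Step 6: cheapest edge leaving the tree is E-G (10); add E.
Step 7: cheapest edge leaving the tree is E-H (16); add H.
The 6th edge added is E-G.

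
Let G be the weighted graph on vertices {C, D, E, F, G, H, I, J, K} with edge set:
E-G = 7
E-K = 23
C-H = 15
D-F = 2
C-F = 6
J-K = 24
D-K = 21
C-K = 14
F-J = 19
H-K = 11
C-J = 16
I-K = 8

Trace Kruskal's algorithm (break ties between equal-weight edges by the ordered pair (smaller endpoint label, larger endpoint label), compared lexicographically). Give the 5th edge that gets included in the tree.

Kruskal: consider edges lightest-first.
D-F (2): add — endpoints in different components.
C-F (6): add — endpoints in different components.
E-G (7): add — endpoints in different components.
I-K (8): add — endpoints in different components.
H-K (11): add — endpoints in different components.
C-K (14): add — endpoints in different components.
C-H (15): skip — C and H already connected.
C-J (16): add — endpoints in different components.
F-J (19): skip — F and J already connected.
D-K (21): skip — D and K already connected.
E-K (23): add — endpoints in different components.
The 5th edge added is H-K.

H-K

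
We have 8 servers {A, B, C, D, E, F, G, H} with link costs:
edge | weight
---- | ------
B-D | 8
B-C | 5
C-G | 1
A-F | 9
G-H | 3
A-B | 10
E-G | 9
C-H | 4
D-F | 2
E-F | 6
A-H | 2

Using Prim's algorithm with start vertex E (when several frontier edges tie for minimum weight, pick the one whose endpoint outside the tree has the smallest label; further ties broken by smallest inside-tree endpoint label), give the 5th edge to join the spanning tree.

Prim, starting at E.
Step 1: cheapest edge leaving the tree is E-F (6); add F.
Step 2: cheapest edge leaving the tree is D-F (2); add D.
Step 3: cheapest edge leaving the tree is B-D (8); add B.
Step 4: cheapest edge leaving the tree is B-C (5); add C.
Step 5: cheapest edge leaving the tree is C-G (1); add G.
Step 6: cheapest edge leaving the tree is G-H (3); add H.
Step 7: cheapest edge leaving the tree is A-H (2); add A.
The 5th edge added is C-G.

C-G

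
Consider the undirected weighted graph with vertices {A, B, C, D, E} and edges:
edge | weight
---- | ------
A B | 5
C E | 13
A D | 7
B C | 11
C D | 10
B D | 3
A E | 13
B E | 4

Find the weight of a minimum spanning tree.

Sort edges by weight, then run Kruskal:
B D (3): add. Components now {A} {B,D} {C} {E}
B E (4): add. Components now {A} {B,D,E} {C}
A B (5): add. Components now {A,B,D,E} {C}
A D (7): skip — A and D already connected.
C D (10): add. Components now {A,B,C,D,E}
MST edges: B D, B E, A B, C D; total weight 3+4+5+10 = 22.

22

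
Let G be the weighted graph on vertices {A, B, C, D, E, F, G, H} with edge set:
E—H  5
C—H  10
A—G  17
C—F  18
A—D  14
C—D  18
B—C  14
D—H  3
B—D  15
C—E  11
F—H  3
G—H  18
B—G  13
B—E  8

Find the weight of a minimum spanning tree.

56

Kruskal's algorithm — process edges by increasing weight (ties by edge label):
D—H (3): add — endpoints in different components.
F—H (3): add — endpoints in different components.
E—H (5): add — endpoints in different components.
B—E (8): add — endpoints in different components.
C—H (10): add — endpoints in different components.
C—E (11): skip — C and E already connected.
B—G (13): add — endpoints in different components.
A—D (14): add — endpoints in different components.
MST edges: D—H, F—H, E—H, B—E, C—H, B—G, A—D; total weight 3+3+5+8+10+13+14 = 56.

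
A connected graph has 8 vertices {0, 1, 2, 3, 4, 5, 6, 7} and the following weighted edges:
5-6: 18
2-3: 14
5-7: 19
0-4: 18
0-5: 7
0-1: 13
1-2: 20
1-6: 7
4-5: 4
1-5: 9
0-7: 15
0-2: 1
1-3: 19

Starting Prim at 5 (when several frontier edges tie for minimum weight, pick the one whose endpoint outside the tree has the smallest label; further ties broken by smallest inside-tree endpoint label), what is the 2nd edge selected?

0-5

Grow the tree from 5 using Prim:
Step 1: frontier [4-5 4, 0-5 7, 1-5 9, 5-6 18, 5-7 19] → take 4-5 (4); add 4.
Step 2: frontier [0-4 18, 0-5 7, 1-5 9, 5-6 18, 5-7 19] → take 0-5 (7); add 0.
Step 3: frontier [0-2 1, 0-1 13, 0-7 15, 1-5 9, 5-6 18, 5-7 19] → take 0-2 (1); add 2.
Step 4: frontier [0-1 13, 0-7 15, 2-3 14, 1-2 20, 1-5 9, 5-6 18, 5-7 19] → take 1-5 (9); add 1.
Step 5: frontier [0-7 15, 1-6 7, 1-3 19, 2-3 14, 5-6 18, 5-7 19] → take 1-6 (7); add 6.
Step 6: frontier [0-7 15, 1-3 19, 2-3 14, 5-7 19] → take 2-3 (14); add 3.
Step 7: frontier [0-7 15, 5-7 19] → take 0-7 (15); add 7.
The 2nd edge added is 0-5.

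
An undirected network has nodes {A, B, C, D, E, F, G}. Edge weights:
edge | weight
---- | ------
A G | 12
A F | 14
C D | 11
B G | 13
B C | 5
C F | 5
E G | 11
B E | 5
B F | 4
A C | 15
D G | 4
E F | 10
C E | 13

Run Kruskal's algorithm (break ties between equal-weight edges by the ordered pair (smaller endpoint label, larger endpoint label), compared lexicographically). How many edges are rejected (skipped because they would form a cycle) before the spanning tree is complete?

Kruskal's algorithm — process edges by increasing weight (ties by edge label):
B F (4): add — endpoints in different components.
D G (4): add — endpoints in different components.
B C (5): add — endpoints in different components.
B E (5): add — endpoints in different components.
C F (5): skip — C and F already connected.
E F (10): skip — E and F already connected.
C D (11): add — endpoints in different components.
E G (11): skip — E and G already connected.
A G (12): add — endpoints in different components.
Edges rejected before the tree was complete: 3.

3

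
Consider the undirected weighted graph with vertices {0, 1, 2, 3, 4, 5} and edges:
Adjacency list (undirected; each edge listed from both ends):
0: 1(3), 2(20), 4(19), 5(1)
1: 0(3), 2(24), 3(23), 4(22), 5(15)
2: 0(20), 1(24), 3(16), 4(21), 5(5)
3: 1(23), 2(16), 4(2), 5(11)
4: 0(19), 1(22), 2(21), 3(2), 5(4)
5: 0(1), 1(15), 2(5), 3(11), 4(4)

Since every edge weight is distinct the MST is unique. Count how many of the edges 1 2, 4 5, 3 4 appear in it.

Kruskal: consider edges lightest-first.
0 5 (1): add. Components now {0,5} {1} {2} {3} {4}
3 4 (2): add. Components now {0,5} {1} {2} {3,4}
0 1 (3): add. Components now {0,1,5} {2} {3,4}
4 5 (4): add. Components now {0,1,3,4,5} {2}
2 5 (5): add. Components now {0,1,2,3,4,5}
MST edge set: {0 5, 3 4, 0 1, 4 5, 2 5}.
Of the listed edges, {4 5, 3 4} are in the MST → 2.

2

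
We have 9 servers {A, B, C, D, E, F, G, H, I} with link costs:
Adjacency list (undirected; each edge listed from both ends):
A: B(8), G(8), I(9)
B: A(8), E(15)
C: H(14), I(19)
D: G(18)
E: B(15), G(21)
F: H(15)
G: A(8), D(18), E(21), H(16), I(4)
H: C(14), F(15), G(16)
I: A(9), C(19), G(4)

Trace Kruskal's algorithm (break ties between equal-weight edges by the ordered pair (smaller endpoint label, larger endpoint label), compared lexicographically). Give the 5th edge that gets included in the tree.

Kruskal: consider edges lightest-first.
G–I (4): add — endpoints in different components.
A–B (8): add — endpoints in different components.
A–G (8): add — endpoints in different components.
A–I (9): skip — A and I already connected.
C–H (14): add — endpoints in different components.
B–E (15): add — endpoints in different components.
F–H (15): add — endpoints in different components.
G–H (16): add — endpoints in different components.
D–G (18): add — endpoints in different components.
The 5th edge added is B–E.

B-E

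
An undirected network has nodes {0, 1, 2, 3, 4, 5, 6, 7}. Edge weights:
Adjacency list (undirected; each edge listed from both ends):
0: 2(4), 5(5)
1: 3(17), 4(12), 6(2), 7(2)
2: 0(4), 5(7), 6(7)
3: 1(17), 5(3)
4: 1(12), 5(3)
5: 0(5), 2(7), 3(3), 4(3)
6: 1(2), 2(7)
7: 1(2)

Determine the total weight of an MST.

Kruskal's algorithm — process edges by increasing weight (ties by edge label):
1—6 (2): add — endpoints in different components.
1—7 (2): add — endpoints in different components.
3—5 (3): add — endpoints in different components.
4—5 (3): add — endpoints in different components.
0—2 (4): add — endpoints in different components.
0—5 (5): add — endpoints in different components.
2—5 (7): skip — 2 and 5 already connected.
2—6 (7): add — endpoints in different components.
MST edges: 1—6, 1—7, 3—5, 4—5, 0—2, 0—5, 2—6; total weight 2+2+3+3+4+5+7 = 26.

26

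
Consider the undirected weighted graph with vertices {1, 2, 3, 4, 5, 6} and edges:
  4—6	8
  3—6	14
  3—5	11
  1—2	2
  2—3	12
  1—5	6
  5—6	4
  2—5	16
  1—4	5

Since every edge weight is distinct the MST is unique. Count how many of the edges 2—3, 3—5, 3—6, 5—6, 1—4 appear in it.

Kruskal's algorithm — process edges by increasing weight (ties by edge label):
1—2 (2): add — endpoints in different components.
5—6 (4): add — endpoints in different components.
1—4 (5): add — endpoints in different components.
1—5 (6): add — endpoints in different components.
4—6 (8): skip — 4 and 6 already connected.
3—5 (11): add — endpoints in different components.
MST edge set: {1—2, 5—6, 1—4, 1—5, 3—5}.
Of the listed edges, {3—5, 5—6, 1—4} are in the MST → 3.

3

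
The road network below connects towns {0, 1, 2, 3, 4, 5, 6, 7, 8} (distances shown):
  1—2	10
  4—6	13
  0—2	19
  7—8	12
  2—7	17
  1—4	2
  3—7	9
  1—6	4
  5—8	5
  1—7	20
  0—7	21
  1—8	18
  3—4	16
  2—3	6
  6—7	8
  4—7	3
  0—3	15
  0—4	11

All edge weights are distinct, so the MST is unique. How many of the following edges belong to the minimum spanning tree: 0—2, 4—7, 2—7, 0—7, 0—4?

Kruskal: consider edges lightest-first.
1—4 (2): add — endpoints in different components.
4—7 (3): add — endpoints in different components.
1—6 (4): add — endpoints in different components.
5—8 (5): add — endpoints in different components.
2—3 (6): add — endpoints in different components.
6—7 (8): skip — 6 and 7 already connected.
3—7 (9): add — endpoints in different components.
1—2 (10): skip — 1 and 2 already connected.
0—4 (11): add — endpoints in different components.
7—8 (12): add — endpoints in different components.
MST edge set: {1—4, 4—7, 1—6, 5—8, 2—3, 3—7, 0—4, 7—8}.
Of the listed edges, {4—7, 0—4} are in the MST → 2.

2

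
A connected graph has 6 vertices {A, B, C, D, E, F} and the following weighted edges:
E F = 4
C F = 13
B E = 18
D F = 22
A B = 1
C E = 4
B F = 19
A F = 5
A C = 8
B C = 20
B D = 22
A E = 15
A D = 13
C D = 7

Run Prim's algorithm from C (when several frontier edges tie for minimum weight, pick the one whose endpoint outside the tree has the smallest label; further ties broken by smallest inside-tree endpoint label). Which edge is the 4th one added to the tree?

Grow the tree from C using Prim:
Step 1: cheapest edge leaving the tree is C E (4); add E.
Step 2: cheapest edge leaving the tree is E F (4); add F.
Step 3: cheapest edge leaving the tree is A F (5); add A.
Step 4: cheapest edge leaving the tree is A B (1); add B.
Step 5: cheapest edge leaving the tree is C D (7); add D.
The 4th edge added is A B.

A-B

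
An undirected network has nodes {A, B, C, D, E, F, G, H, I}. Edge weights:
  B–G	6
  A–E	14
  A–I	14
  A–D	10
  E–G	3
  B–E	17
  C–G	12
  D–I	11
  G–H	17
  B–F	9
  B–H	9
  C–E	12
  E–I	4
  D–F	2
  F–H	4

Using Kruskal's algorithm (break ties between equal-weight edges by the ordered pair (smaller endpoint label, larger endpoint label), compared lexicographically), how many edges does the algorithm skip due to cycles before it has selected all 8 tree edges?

Kruskal: consider edges lightest-first.
D–F (2): add — endpoints in different components.
E–G (3): add — endpoints in different components.
E–I (4): add — endpoints in different components.
F–H (4): add — endpoints in different components.
B–G (6): add — endpoints in different components.
B–F (9): add — endpoints in different components.
B–H (9): skip — B and H already connected.
A–D (10): add — endpoints in different components.
D–I (11): skip — D and I already connected.
C–E (12): add — endpoints in different components.
Edges rejected before the tree was complete: 2.

2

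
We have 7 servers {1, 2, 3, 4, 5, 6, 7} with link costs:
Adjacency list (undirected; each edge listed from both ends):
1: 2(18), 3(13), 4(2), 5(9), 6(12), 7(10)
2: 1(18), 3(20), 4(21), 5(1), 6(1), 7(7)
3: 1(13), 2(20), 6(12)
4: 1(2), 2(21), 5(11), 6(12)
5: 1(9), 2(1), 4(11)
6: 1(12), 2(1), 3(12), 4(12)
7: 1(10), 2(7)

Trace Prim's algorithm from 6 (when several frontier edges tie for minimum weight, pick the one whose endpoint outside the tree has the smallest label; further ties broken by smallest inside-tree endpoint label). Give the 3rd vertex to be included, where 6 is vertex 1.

Prim, starting at 6.
Step 1: frontier [2–6 1, 1–6 12, 3–6 12, 4–6 12] → take 2–6 (1); add 2.
Step 2: frontier [2–5 1, 2–7 7, 1–2 18, 2–3 20, 2–4 21, 1–6 12, 3–6 12, 4–6 12] → take 2–5 (1); add 5.
Step 3: frontier [2–7 7, 1–2 18, 2–3 20, 2–4 21, 1–5 9, 4–5 11, 1–6 12, 3–6 12, 4–6 12] → take 2–7 (7); add 7.
Step 4: frontier [1–2 18, 2–3 20, 2–4 21, 1–5 9, 4–5 11, 1–6 12, 3–6 12, 4–6 12, 1–7 10] → take 1–5 (9); add 1.
Step 5: frontier [1–4 2, 1–3 13, 2–3 20, 2–4 21, 4–5 11, 3–6 12, 4–6 12] → take 1–4 (2); add 4.
Step 6: frontier [1–3 13, 2–3 20, 3–6 12] → take 3–6 (12); add 3.
Vertex order: 6, 2, 5, 7, 1, 4, 3. The 3rd vertex is 5.

5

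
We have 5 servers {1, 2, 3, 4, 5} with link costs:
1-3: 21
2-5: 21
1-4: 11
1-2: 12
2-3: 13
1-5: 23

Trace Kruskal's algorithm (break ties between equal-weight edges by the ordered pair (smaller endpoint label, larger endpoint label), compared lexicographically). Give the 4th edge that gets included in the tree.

2-5

Kruskal's algorithm — process edges by increasing weight (ties by edge label):
1-4 (11): add. Components now {1,4} {2} {3} {5}
1-2 (12): add. Components now {1,2,4} {3} {5}
2-3 (13): add. Components now {1,2,3,4} {5}
1-3 (21): skip — 1 and 3 already connected.
2-5 (21): add. Components now {1,2,3,4,5}
The 4th edge added is 2-5.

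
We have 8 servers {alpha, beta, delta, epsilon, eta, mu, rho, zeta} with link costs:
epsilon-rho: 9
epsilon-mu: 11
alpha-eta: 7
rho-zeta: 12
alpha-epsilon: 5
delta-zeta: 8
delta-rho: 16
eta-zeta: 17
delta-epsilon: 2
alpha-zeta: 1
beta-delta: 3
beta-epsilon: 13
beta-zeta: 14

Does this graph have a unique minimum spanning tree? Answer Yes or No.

Yes

Kruskal: consider edges lightest-first.
alpha-zeta (1): add — endpoints in different components.
delta-epsilon (2): add — endpoints in different components.
beta-delta (3): add — endpoints in different components.
alpha-epsilon (5): add — endpoints in different components.
alpha-eta (7): add — endpoints in different components.
delta-zeta (8): skip — zeta and delta already connected.
epsilon-rho (9): add — endpoints in different components.
epsilon-mu (11): add — endpoints in different components.
Every non-tree edge has weight strictly greater than the heaviest edge on the tree path between its endpoints, so the MST is unique.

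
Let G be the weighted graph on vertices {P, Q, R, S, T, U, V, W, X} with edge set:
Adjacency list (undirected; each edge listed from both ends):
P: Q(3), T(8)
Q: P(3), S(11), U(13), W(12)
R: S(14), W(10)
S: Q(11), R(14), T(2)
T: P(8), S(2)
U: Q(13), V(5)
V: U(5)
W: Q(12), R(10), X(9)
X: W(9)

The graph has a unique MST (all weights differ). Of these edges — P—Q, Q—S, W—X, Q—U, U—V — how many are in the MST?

4

Kruskal: consider edges lightest-first.
S—T (2): add — endpoints in different components.
P—Q (3): add — endpoints in different components.
U—V (5): add — endpoints in different components.
P—T (8): add — endpoints in different components.
W—X (9): add — endpoints in different components.
R—W (10): add — endpoints in different components.
Q—S (11): skip — Q and S already connected.
Q—W (12): add — endpoints in different components.
Q—U (13): add — endpoints in different components.
MST edge set: {S—T, P—Q, U—V, P—T, W—X, R—W, Q—W, Q—U}.
Of the listed edges, {P—Q, W—X, Q—U, U—V} are in the MST → 4.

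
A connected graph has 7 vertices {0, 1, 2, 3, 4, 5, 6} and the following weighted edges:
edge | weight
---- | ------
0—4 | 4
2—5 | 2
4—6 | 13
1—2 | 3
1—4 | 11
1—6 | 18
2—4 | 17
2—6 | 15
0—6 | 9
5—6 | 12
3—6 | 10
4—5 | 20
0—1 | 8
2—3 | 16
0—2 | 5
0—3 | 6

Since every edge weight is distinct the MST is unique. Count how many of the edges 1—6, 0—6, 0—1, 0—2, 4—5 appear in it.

Sort edges by weight, then run Kruskal:
2—5 (2): add. Components now {0} {1} {2,5} {3} {4} {6}
1—2 (3): add. Components now {0} {1,2,5} {3} {4} {6}
0—4 (4): add. Components now {0,4} {1,2,5} {3} {6}
0—2 (5): add. Components now {0,1,2,4,5} {3} {6}
0—3 (6): add. Components now {0,1,2,3,4,5} {6}
0—1 (8): skip — 0 and 1 already connected.
0—6 (9): add. Components now {0,1,2,3,4,5,6}
MST edge set: {2—5, 1—2, 0—4, 0—2, 0—3, 0—6}.
Of the listed edges, {0—6, 0—2} are in the MST → 2.

2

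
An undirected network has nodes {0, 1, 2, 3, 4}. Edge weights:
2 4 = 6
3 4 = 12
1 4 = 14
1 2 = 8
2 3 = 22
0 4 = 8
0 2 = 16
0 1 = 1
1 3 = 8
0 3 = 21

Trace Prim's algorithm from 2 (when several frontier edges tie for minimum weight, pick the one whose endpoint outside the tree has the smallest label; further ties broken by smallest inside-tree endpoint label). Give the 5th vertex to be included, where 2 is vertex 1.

3

Prim, starting at 2.
Step 1: frontier [2 4 6, 1 2 8, 0 2 16, 2 3 22] → take 2 4 (6); add 4.
Step 2: frontier [1 2 8, 0 2 16, 2 3 22, 0 4 8, 3 4 12, 1 4 14] → take 0 4 (8); add 0.
Step 3: frontier [0 1 1, 0 3 21, 1 2 8, 2 3 22, 3 4 12, 1 4 14] → take 0 1 (1); add 1.
Step 4: frontier [0 3 21, 1 3 8, 2 3 22, 3 4 12] → take 1 3 (8); add 3.
Vertex order: 2, 4, 0, 1, 3. The 5th vertex is 3.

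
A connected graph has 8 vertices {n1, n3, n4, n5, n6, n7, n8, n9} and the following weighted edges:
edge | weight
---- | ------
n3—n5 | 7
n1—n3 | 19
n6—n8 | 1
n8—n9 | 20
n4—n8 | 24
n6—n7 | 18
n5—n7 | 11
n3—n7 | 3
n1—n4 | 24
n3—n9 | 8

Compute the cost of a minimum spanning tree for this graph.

Kruskal's algorithm — process edges by increasing weight (ties by edge label):
n6—n8 (1): add — endpoints in different components.
n3—n7 (3): add — endpoints in different components.
n3—n5 (7): add — endpoints in different components.
n3—n9 (8): add — endpoints in different components.
n5—n7 (11): skip — n7 and n5 already connected.
n6—n7 (18): add — endpoints in different components.
n1—n3 (19): add — endpoints in different components.
n8—n9 (20): skip — n8 and n9 already connected.
n1—n4 (24): add — endpoints in different components.
MST edges: n6—n8, n3—n7, n3—n5, n3—n9, n6—n7, n1—n3, n1—n4; total weight 1+3+7+8+18+19+24 = 80.

80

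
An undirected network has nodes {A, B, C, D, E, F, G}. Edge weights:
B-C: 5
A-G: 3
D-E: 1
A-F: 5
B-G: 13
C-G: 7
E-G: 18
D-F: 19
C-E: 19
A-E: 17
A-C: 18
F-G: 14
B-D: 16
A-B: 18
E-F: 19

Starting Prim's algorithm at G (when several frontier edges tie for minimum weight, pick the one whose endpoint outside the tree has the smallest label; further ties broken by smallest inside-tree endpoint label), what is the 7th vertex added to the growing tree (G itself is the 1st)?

Grow the tree from G using Prim:
Step 1: cheapest edge leaving the tree is A-G (3); add A.
Step 2: cheapest edge leaving the tree is A-F (5); add F.
Step 3: cheapest edge leaving the tree is C-G (7); add C.
Step 4: cheapest edge leaving the tree is B-C (5); add B.
Step 5: cheapest edge leaving the tree is B-D (16); add D.
Step 6: cheapest edge leaving the tree is D-E (1); add E.
Vertex order: G, A, F, C, B, D, E. The 7th vertex is E.

E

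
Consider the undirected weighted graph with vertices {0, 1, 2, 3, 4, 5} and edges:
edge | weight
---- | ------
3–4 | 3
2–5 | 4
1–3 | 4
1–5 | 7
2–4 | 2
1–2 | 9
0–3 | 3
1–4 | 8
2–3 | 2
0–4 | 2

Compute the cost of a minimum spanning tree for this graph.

14

Sort edges by weight, then run Kruskal:
0–4 (2): add. Components now {0,4} {1} {2} {3} {5}
2–3 (2): add. Components now {0,4} {1} {2,3} {5}
2–4 (2): add. Components now {0,2,3,4} {1} {5}
0–3 (3): skip — 0 and 3 already connected.
3–4 (3): skip — 3 and 4 already connected.
1–3 (4): add. Components now {0,1,2,3,4} {5}
2–5 (4): add. Components now {0,1,2,3,4,5}
MST edges: 0–4, 2–3, 2–4, 1–3, 2–5; total weight 2+2+2+4+4 = 14.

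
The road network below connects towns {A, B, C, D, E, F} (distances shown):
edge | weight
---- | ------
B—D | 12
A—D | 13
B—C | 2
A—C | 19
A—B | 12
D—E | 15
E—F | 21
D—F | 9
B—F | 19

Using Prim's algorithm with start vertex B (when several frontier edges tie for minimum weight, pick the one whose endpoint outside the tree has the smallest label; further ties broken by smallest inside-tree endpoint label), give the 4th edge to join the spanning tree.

Prim, starting at B.
Step 1: cheapest edge leaving the tree is B—C (2); add C.
Step 2: cheapest edge leaving the tree is A—B (12); add A.
Step 3: cheapest edge leaving the tree is B—D (12); add D.
Step 4: cheapest edge leaving the tree is D—F (9); add F.
Step 5: cheapest edge leaving the tree is D—E (15); add E.
The 4th edge added is D—F.

D-F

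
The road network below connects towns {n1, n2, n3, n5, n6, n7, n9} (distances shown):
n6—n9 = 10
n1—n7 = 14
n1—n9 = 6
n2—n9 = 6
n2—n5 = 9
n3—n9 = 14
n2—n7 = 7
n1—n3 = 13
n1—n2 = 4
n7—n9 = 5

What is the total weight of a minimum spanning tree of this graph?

Prim's algorithm from n7:
Step 1: frontier [n7—n9 5, n2—n7 7, n1—n7 14] → take n7—n9 (5); add n9.
Step 2: frontier [n2—n7 7, n1—n7 14, n1—n9 6, n2—n9 6, n6—n9 10, n3—n9 14] → take n1—n9 (6); add n1.
Step 3: frontier [n1—n2 4, n1—n3 13, n2—n7 7, n2—n9 6, n6—n9 10, n3—n9 14] → take n1—n2 (4); add n2.
Step 4: frontier [n1—n3 13, n2—n5 9, n6—n9 10, n3—n9 14] → take n2—n5 (9); add n5.
Step 5: frontier [n1—n3 13, n6—n9 10, n3—n9 14] → take n6—n9 (10); add n6.
Step 6: frontier [n1—n3 13, n3—n9 14] → take n1—n3 (13); add n3.
MST edges: n7—n9, n1—n9, n1—n2, n2—n5, n6—n9, n1—n3; total weight 5+6+4+9+10+13 = 47.

47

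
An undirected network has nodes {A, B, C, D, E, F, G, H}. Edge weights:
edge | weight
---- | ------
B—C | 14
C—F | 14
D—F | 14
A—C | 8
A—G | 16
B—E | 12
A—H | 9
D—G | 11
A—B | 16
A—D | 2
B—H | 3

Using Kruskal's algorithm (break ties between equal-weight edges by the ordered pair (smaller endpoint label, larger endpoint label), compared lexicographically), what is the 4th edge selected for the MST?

A-H

Sort edges by weight, then run Kruskal:
A—D (2): add — endpoints in different components.
B—H (3): add — endpoints in different components.
A—C (8): add — endpoints in different components.
A—H (9): add — endpoints in different components.
D—G (11): add — endpoints in different components.
B—E (12): add — endpoints in different components.
B—C (14): skip — B and C already connected.
C—F (14): add — endpoints in different components.
The 4th edge added is A—H.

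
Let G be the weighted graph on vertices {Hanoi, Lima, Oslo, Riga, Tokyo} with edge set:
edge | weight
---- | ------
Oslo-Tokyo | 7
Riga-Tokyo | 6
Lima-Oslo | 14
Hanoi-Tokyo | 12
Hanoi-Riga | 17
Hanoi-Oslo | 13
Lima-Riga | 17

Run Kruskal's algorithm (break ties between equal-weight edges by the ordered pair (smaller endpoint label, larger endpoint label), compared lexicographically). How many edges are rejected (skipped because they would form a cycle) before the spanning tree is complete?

1

Kruskal's algorithm — process edges by increasing weight (ties by edge label):
Riga-Tokyo (6): add — endpoints in different components.
Oslo-Tokyo (7): add — endpoints in different components.
Hanoi-Tokyo (12): add — endpoints in different components.
Hanoi-Oslo (13): skip — Oslo and Hanoi already connected.
Lima-Oslo (14): add — endpoints in different components.
Edges rejected before the tree was complete: 1.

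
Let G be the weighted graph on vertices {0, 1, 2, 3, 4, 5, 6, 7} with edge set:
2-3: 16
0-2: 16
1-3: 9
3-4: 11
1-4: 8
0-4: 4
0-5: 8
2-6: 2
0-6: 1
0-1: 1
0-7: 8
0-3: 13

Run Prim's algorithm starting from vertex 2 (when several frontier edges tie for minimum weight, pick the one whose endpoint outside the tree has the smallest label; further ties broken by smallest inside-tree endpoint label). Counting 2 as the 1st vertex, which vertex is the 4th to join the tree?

Grow the tree from 2 using Prim:
Step 1: cheapest edge leaving the tree is 2-6 (2); add 6.
Step 2: cheapest edge leaving the tree is 0-6 (1); add 0.
Step 3: cheapest edge leaving the tree is 0-1 (1); add 1.
Step 4: cheapest edge leaving the tree is 0-4 (4); add 4.
Step 5: cheapest edge leaving the tree is 0-5 (8); add 5.
Step 6: cheapest edge leaving the tree is 0-7 (8); add 7.
Step 7: cheapest edge leaving the tree is 1-3 (9); add 3.
Vertex order: 2, 6, 0, 1, 4, 5, 7, 3. The 4th vertex is 1.

1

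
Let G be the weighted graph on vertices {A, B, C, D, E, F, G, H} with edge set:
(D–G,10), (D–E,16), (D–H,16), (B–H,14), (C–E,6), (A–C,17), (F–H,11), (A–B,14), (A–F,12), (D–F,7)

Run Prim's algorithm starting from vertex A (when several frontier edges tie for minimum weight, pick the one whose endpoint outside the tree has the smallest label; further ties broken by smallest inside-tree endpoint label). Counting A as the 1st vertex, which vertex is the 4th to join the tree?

Prim's algorithm from A:
Step 1: cheapest edge leaving the tree is A–F (12); add F.
Step 2: cheapest edge leaving the tree is D–F (7); add D.
Step 3: cheapest edge leaving the tree is D–G (10); add G.
Step 4: cheapest edge leaving the tree is F–H (11); add H.
Step 5: cheapest edge leaving the tree is A–B (14); add B.
Step 6: cheapest edge leaving the tree is D–E (16); add E.
Step 7: cheapest edge leaving the tree is C–E (6); add C.
Vertex order: A, F, D, G, H, B, E, C. The 4th vertex is G.

G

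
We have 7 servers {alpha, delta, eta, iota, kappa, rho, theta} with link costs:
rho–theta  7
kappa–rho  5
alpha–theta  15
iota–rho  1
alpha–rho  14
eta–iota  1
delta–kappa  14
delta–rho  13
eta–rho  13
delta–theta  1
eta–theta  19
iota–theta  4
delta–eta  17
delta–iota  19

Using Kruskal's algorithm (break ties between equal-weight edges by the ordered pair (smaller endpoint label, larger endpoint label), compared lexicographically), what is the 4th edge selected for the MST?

iota-theta

Sort edges by weight, then run Kruskal:
delta–theta (1): add — endpoints in different components.
eta–iota (1): add — endpoints in different components.
iota–rho (1): add — endpoints in different components.
iota–theta (4): add — endpoints in different components.
kappa–rho (5): add — endpoints in different components.
rho–theta (7): skip — theta and rho already connected.
delta–rho (13): skip — rho and delta already connected.
eta–rho (13): skip — eta and rho already connected.
alpha–rho (14): add — endpoints in different components.
The 4th edge added is iota–theta.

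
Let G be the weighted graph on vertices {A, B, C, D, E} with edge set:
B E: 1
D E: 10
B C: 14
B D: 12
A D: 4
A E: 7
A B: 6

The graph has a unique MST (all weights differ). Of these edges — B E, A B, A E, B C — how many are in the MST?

Kruskal: consider edges lightest-first.
B E (1): add. Components now {A} {B,E} {C} {D}
A D (4): add. Components now {A,D} {B,E} {C}
A B (6): add. Components now {A,B,D,E} {C}
A E (7): skip — A and E already connected.
D E (10): skip — D and E already connected.
B D (12): skip — B and D already connected.
B C (14): add. Components now {A,B,C,D,E}
MST edge set: {B E, A D, A B, B C}.
Of the listed edges, {B E, A B, B C} are in the MST → 3.

3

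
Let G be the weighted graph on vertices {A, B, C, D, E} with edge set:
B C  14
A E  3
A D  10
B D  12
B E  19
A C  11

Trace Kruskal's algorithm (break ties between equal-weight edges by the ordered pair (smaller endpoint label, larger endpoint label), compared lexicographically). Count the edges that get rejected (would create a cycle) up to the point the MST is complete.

Kruskal: consider edges lightest-first.
A E (3): add. Components now {A,E} {B} {C} {D}
A D (10): add. Components now {A,D,E} {B} {C}
A C (11): add. Components now {A,C,D,E} {B}
B D (12): add. Components now {A,B,C,D,E}
Edges rejected before the tree was complete: 0.

0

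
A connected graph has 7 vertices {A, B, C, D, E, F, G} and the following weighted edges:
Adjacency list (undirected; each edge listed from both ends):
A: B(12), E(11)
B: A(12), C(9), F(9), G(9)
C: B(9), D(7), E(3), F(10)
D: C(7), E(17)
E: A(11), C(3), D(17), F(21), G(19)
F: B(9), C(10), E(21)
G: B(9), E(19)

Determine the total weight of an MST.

Sort edges by weight, then run Kruskal:
C-E (3): add. Components now {A} {B} {C,E} {D} {F} {G}
C-D (7): add. Components now {A} {B} {C,D,E} {F} {G}
B-C (9): add. Components now {A} {B,C,D,E} {F} {G}
B-F (9): add. Components now {A} {B,C,D,E,F} {G}
B-G (9): add. Components now {A} {B,C,D,E,F,G}
C-F (10): skip — C and F already connected.
A-E (11): add. Components now {A,B,C,D,E,F,G}
MST edges: C-E, C-D, B-C, B-F, B-G, A-E; total weight 3+7+9+9+9+11 = 48.

48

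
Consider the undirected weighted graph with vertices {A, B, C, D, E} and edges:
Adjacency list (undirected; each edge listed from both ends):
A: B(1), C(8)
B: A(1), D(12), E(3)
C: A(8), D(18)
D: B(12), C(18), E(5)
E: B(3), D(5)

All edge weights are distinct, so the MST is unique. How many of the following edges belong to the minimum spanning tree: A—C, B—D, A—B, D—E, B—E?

Sort edges by weight, then run Kruskal:
A—B (1): add. Components now {A,B} {C} {D} {E}
B—E (3): add. Components now {A,B,E} {C} {D}
D—E (5): add. Components now {A,B,D,E} {C}
A—C (8): add. Components now {A,B,C,D,E}
MST edge set: {A—B, B—E, D—E, A—C}.
Of the listed edges, {A—C, A—B, D—E, B—E} are in the MST → 4.

4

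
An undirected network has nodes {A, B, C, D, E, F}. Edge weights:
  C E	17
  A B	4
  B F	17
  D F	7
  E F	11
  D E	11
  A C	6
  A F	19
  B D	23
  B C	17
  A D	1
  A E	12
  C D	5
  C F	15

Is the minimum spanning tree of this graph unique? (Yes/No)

Kruskal's algorithm — process edges by increasing weight (ties by edge label):
A D (1): add. Components now {A,D} {B} {C} {E} {F}
A B (4): add. Components now {A,B,D} {C} {E} {F}
C D (5): add. Components now {A,B,C,D} {E} {F}
A C (6): skip — A and C already connected.
D F (7): add. Components now {A,B,C,D,F} {E}
D E (11): add. Components now {A,B,C,D,E,F}
Non-tree edge E F has weight 11, equal to the heaviest edge on its tree cycle — swapping gives another MST of the same weight. Not unique.

No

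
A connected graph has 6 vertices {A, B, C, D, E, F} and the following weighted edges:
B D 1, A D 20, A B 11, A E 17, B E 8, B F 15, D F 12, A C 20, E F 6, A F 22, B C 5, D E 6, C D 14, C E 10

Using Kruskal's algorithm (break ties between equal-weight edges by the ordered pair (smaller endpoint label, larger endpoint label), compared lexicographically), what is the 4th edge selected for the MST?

Sort edges by weight, then run Kruskal:
B D (1): add — endpoints in different components.
B C (5): add — endpoints in different components.
D E (6): add — endpoints in different components.
E F (6): add — endpoints in different components.
B E (8): skip — B and E already connected.
C E (10): skip — C and E already connected.
A B (11): add — endpoints in different components.
The 4th edge added is E F.

E-F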